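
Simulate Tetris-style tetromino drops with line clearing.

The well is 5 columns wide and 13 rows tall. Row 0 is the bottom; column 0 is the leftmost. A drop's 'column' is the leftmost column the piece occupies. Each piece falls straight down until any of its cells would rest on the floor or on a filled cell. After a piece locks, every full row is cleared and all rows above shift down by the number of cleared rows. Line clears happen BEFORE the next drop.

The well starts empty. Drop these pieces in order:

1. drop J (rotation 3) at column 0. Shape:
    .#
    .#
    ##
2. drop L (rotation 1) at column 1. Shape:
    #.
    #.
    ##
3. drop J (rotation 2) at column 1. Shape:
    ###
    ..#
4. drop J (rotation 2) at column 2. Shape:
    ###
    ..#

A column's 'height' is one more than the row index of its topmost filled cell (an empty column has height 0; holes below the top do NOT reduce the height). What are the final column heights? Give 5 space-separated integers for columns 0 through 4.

Answer: 1 7 8 8 8

Derivation:
Drop 1: J rot3 at col 0 lands with bottom-row=0; cleared 0 line(s) (total 0); column heights now [1 3 0 0 0], max=3
Drop 2: L rot1 at col 1 lands with bottom-row=3; cleared 0 line(s) (total 0); column heights now [1 6 4 0 0], max=6
Drop 3: J rot2 at col 1 lands with bottom-row=5; cleared 0 line(s) (total 0); column heights now [1 7 7 7 0], max=7
Drop 4: J rot2 at col 2 lands with bottom-row=6; cleared 0 line(s) (total 0); column heights now [1 7 8 8 8], max=8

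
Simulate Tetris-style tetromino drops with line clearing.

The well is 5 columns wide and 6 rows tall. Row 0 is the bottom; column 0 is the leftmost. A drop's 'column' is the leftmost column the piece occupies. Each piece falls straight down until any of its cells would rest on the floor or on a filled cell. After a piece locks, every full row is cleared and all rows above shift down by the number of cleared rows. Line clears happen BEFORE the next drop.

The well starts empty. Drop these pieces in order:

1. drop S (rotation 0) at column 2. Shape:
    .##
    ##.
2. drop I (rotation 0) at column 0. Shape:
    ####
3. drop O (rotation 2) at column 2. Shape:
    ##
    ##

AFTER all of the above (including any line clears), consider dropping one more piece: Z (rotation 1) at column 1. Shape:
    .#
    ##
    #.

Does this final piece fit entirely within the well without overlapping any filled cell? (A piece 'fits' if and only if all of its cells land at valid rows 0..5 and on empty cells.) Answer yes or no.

Drop 1: S rot0 at col 2 lands with bottom-row=0; cleared 0 line(s) (total 0); column heights now [0 0 1 2 2], max=2
Drop 2: I rot0 at col 0 lands with bottom-row=2; cleared 0 line(s) (total 0); column heights now [3 3 3 3 2], max=3
Drop 3: O rot2 at col 2 lands with bottom-row=3; cleared 0 line(s) (total 0); column heights now [3 3 5 5 2], max=5
Test piece Z rot1 at col 1 (width 2): heights before test = [3 3 5 5 2]; fits = False

Answer: no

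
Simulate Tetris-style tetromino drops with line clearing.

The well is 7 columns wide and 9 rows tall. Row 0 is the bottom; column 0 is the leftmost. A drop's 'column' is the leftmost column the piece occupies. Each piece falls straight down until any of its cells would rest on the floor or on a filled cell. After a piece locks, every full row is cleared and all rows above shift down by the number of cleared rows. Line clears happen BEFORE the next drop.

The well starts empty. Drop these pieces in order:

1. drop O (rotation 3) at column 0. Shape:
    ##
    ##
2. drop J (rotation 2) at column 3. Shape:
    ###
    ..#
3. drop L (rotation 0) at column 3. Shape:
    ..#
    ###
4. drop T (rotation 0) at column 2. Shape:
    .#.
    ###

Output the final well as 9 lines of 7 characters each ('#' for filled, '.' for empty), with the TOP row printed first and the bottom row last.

Answer: .......
.......
.......
.......
...#...
..####.
...###.
##.###.
##...#.

Derivation:
Drop 1: O rot3 at col 0 lands with bottom-row=0; cleared 0 line(s) (total 0); column heights now [2 2 0 0 0 0 0], max=2
Drop 2: J rot2 at col 3 lands with bottom-row=0; cleared 0 line(s) (total 0); column heights now [2 2 0 2 2 2 0], max=2
Drop 3: L rot0 at col 3 lands with bottom-row=2; cleared 0 line(s) (total 0); column heights now [2 2 0 3 3 4 0], max=4
Drop 4: T rot0 at col 2 lands with bottom-row=3; cleared 0 line(s) (total 0); column heights now [2 2 4 5 4 4 0], max=5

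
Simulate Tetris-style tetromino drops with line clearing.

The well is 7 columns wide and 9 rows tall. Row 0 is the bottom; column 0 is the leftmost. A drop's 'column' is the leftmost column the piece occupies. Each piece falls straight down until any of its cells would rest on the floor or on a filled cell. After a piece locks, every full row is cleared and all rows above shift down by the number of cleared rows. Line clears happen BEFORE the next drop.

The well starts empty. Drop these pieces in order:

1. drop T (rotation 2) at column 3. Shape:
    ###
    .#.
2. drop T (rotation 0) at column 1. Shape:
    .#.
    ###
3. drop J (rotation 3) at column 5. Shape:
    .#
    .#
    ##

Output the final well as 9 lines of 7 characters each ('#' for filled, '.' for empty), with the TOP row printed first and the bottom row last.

Answer: .......
.......
.......
.......
......#
..#...#
.###.##
...###.
....#..

Derivation:
Drop 1: T rot2 at col 3 lands with bottom-row=0; cleared 0 line(s) (total 0); column heights now [0 0 0 2 2 2 0], max=2
Drop 2: T rot0 at col 1 lands with bottom-row=2; cleared 0 line(s) (total 0); column heights now [0 3 4 3 2 2 0], max=4
Drop 3: J rot3 at col 5 lands with bottom-row=2; cleared 0 line(s) (total 0); column heights now [0 3 4 3 2 3 5], max=5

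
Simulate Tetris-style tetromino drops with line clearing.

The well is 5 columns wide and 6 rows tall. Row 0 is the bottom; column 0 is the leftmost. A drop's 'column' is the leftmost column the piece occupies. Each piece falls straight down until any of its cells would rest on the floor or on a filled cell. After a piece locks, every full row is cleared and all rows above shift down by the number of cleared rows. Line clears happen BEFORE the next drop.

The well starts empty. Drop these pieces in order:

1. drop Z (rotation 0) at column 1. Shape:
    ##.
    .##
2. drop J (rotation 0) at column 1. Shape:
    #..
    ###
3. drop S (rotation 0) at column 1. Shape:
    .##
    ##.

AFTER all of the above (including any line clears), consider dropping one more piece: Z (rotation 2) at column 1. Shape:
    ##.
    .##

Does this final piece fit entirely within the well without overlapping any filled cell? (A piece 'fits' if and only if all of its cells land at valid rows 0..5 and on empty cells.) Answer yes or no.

Drop 1: Z rot0 at col 1 lands with bottom-row=0; cleared 0 line(s) (total 0); column heights now [0 2 2 1 0], max=2
Drop 2: J rot0 at col 1 lands with bottom-row=2; cleared 0 line(s) (total 0); column heights now [0 4 3 3 0], max=4
Drop 3: S rot0 at col 1 lands with bottom-row=4; cleared 0 line(s) (total 0); column heights now [0 5 6 6 0], max=6
Test piece Z rot2 at col 1 (width 3): heights before test = [0 5 6 6 0]; fits = False

Answer: no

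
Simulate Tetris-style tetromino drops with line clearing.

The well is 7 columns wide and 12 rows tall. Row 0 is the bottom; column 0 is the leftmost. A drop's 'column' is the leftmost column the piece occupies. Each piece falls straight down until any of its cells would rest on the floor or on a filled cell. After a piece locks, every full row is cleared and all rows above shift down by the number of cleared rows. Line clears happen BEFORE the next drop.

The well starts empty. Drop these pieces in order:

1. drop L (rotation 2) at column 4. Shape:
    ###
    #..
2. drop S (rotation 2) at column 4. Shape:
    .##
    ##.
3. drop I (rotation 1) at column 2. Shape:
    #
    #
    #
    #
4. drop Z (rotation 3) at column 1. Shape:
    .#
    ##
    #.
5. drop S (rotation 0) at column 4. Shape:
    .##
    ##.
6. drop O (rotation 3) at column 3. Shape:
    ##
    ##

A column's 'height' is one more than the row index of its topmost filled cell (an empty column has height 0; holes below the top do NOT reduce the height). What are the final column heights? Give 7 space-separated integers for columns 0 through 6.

Drop 1: L rot2 at col 4 lands with bottom-row=0; cleared 0 line(s) (total 0); column heights now [0 0 0 0 2 2 2], max=2
Drop 2: S rot2 at col 4 lands with bottom-row=2; cleared 0 line(s) (total 0); column heights now [0 0 0 0 3 4 4], max=4
Drop 3: I rot1 at col 2 lands with bottom-row=0; cleared 0 line(s) (total 0); column heights now [0 0 4 0 3 4 4], max=4
Drop 4: Z rot3 at col 1 lands with bottom-row=3; cleared 0 line(s) (total 0); column heights now [0 5 6 0 3 4 4], max=6
Drop 5: S rot0 at col 4 lands with bottom-row=4; cleared 0 line(s) (total 0); column heights now [0 5 6 0 5 6 6], max=6
Drop 6: O rot3 at col 3 lands with bottom-row=5; cleared 0 line(s) (total 0); column heights now [0 5 6 7 7 6 6], max=7

Answer: 0 5 6 7 7 6 6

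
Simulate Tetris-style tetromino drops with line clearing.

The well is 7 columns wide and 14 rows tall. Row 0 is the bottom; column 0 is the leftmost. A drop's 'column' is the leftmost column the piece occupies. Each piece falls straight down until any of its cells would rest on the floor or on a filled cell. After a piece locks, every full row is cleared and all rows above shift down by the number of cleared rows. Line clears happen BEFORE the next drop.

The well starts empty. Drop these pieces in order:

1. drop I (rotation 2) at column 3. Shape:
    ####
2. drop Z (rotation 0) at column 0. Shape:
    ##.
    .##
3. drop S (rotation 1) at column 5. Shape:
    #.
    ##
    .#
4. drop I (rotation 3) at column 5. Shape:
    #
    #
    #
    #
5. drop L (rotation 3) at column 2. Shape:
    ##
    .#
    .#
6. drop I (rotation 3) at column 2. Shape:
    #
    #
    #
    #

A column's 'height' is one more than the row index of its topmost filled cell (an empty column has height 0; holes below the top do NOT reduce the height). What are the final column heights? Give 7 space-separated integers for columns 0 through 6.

Drop 1: I rot2 at col 3 lands with bottom-row=0; cleared 0 line(s) (total 0); column heights now [0 0 0 1 1 1 1], max=1
Drop 2: Z rot0 at col 0 lands with bottom-row=0; cleared 0 line(s) (total 0); column heights now [2 2 1 1 1 1 1], max=2
Drop 3: S rot1 at col 5 lands with bottom-row=1; cleared 0 line(s) (total 0); column heights now [2 2 1 1 1 4 3], max=4
Drop 4: I rot3 at col 5 lands with bottom-row=4; cleared 0 line(s) (total 0); column heights now [2 2 1 1 1 8 3], max=8
Drop 5: L rot3 at col 2 lands with bottom-row=1; cleared 0 line(s) (total 0); column heights now [2 2 4 4 1 8 3], max=8
Drop 6: I rot3 at col 2 lands with bottom-row=4; cleared 0 line(s) (total 0); column heights now [2 2 8 4 1 8 3], max=8

Answer: 2 2 8 4 1 8 3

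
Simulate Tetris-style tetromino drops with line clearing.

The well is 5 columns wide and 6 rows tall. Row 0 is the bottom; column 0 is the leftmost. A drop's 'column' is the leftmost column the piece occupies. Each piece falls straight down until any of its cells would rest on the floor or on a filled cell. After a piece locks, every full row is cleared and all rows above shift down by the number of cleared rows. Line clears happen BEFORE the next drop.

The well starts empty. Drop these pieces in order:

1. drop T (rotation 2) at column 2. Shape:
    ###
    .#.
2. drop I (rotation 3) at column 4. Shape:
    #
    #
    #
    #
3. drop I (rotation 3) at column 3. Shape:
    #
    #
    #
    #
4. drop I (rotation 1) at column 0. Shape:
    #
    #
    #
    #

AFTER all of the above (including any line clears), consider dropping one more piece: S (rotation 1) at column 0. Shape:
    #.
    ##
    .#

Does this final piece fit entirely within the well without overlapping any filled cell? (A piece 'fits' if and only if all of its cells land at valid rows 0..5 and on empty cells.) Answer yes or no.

Answer: yes

Derivation:
Drop 1: T rot2 at col 2 lands with bottom-row=0; cleared 0 line(s) (total 0); column heights now [0 0 2 2 2], max=2
Drop 2: I rot3 at col 4 lands with bottom-row=2; cleared 0 line(s) (total 0); column heights now [0 0 2 2 6], max=6
Drop 3: I rot3 at col 3 lands with bottom-row=2; cleared 0 line(s) (total 0); column heights now [0 0 2 6 6], max=6
Drop 4: I rot1 at col 0 lands with bottom-row=0; cleared 0 line(s) (total 0); column heights now [4 0 2 6 6], max=6
Test piece S rot1 at col 0 (width 2): heights before test = [4 0 2 6 6]; fits = True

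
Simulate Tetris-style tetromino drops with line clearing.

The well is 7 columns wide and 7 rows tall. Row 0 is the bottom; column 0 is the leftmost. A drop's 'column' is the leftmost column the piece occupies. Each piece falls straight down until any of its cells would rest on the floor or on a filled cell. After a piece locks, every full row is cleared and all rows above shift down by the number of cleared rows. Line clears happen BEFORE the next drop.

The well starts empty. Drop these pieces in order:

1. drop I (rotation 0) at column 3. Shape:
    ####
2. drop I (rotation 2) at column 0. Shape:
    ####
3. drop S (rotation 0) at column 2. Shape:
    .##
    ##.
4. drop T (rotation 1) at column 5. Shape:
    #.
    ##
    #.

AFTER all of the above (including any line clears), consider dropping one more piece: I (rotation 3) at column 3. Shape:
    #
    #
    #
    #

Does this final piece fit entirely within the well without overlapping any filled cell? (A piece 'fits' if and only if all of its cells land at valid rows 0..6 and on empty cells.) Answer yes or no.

Drop 1: I rot0 at col 3 lands with bottom-row=0; cleared 0 line(s) (total 0); column heights now [0 0 0 1 1 1 1], max=1
Drop 2: I rot2 at col 0 lands with bottom-row=1; cleared 0 line(s) (total 0); column heights now [2 2 2 2 1 1 1], max=2
Drop 3: S rot0 at col 2 lands with bottom-row=2; cleared 0 line(s) (total 0); column heights now [2 2 3 4 4 1 1], max=4
Drop 4: T rot1 at col 5 lands with bottom-row=1; cleared 0 line(s) (total 0); column heights now [2 2 3 4 4 4 3], max=4
Test piece I rot3 at col 3 (width 1): heights before test = [2 2 3 4 4 4 3]; fits = False

Answer: no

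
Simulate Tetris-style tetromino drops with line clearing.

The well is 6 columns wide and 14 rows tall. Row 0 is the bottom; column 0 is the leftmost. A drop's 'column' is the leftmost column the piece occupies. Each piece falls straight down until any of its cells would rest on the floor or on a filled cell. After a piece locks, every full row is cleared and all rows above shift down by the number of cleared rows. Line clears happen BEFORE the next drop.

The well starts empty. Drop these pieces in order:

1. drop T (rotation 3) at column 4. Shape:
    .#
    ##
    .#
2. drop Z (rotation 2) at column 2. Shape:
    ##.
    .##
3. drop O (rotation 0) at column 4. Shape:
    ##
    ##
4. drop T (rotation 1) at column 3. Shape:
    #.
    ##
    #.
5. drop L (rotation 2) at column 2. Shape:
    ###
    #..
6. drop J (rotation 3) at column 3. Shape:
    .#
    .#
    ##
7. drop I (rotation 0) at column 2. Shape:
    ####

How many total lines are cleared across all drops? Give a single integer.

Drop 1: T rot3 at col 4 lands with bottom-row=0; cleared 0 line(s) (total 0); column heights now [0 0 0 0 2 3], max=3
Drop 2: Z rot2 at col 2 lands with bottom-row=2; cleared 0 line(s) (total 0); column heights now [0 0 4 4 3 3], max=4
Drop 3: O rot0 at col 4 lands with bottom-row=3; cleared 0 line(s) (total 0); column heights now [0 0 4 4 5 5], max=5
Drop 4: T rot1 at col 3 lands with bottom-row=4; cleared 0 line(s) (total 0); column heights now [0 0 4 7 6 5], max=7
Drop 5: L rot2 at col 2 lands with bottom-row=6; cleared 0 line(s) (total 0); column heights now [0 0 8 8 8 5], max=8
Drop 6: J rot3 at col 3 lands with bottom-row=8; cleared 0 line(s) (total 0); column heights now [0 0 8 9 11 5], max=11
Drop 7: I rot0 at col 2 lands with bottom-row=11; cleared 0 line(s) (total 0); column heights now [0 0 12 12 12 12], max=12

Answer: 0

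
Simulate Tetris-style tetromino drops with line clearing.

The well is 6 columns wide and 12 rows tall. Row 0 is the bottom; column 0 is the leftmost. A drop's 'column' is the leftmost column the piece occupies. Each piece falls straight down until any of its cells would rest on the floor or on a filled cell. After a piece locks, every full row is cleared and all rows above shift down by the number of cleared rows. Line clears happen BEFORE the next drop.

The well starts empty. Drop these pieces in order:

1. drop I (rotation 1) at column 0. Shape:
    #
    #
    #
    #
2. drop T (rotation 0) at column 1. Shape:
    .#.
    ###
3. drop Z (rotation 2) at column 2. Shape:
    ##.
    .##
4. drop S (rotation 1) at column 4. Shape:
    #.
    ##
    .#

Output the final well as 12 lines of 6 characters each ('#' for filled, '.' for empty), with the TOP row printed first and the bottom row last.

Drop 1: I rot1 at col 0 lands with bottom-row=0; cleared 0 line(s) (total 0); column heights now [4 0 0 0 0 0], max=4
Drop 2: T rot0 at col 1 lands with bottom-row=0; cleared 0 line(s) (total 0); column heights now [4 1 2 1 0 0], max=4
Drop 3: Z rot2 at col 2 lands with bottom-row=1; cleared 0 line(s) (total 0); column heights now [4 1 3 3 2 0], max=4
Drop 4: S rot1 at col 4 lands with bottom-row=1; cleared 0 line(s) (total 0); column heights now [4 1 3 3 4 3], max=4

Answer: ......
......
......
......
......
......
......
......
#...#.
#.####
#.####
####..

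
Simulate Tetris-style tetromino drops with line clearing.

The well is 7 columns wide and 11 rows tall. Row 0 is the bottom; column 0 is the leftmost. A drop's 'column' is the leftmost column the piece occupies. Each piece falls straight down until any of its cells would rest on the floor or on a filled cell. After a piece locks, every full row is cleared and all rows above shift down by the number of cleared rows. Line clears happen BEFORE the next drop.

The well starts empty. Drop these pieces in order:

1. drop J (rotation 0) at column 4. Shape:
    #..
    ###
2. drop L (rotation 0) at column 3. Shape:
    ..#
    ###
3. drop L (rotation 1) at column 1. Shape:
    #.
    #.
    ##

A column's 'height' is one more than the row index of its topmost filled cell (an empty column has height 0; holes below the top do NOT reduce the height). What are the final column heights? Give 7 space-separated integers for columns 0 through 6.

Answer: 0 3 1 3 3 4 1

Derivation:
Drop 1: J rot0 at col 4 lands with bottom-row=0; cleared 0 line(s) (total 0); column heights now [0 0 0 0 2 1 1], max=2
Drop 2: L rot0 at col 3 lands with bottom-row=2; cleared 0 line(s) (total 0); column heights now [0 0 0 3 3 4 1], max=4
Drop 3: L rot1 at col 1 lands with bottom-row=0; cleared 0 line(s) (total 0); column heights now [0 3 1 3 3 4 1], max=4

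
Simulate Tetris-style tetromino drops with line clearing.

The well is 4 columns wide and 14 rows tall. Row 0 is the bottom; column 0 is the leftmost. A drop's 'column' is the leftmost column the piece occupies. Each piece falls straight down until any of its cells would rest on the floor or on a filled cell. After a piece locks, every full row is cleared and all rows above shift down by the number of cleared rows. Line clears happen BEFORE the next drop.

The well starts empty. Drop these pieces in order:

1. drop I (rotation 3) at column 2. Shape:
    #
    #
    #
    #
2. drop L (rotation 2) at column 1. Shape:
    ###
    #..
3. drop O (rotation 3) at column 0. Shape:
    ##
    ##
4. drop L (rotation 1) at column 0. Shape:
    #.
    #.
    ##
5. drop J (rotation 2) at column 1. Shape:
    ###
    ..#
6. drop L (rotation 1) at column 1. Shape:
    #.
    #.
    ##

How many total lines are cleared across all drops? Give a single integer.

Answer: 1

Derivation:
Drop 1: I rot3 at col 2 lands with bottom-row=0; cleared 0 line(s) (total 0); column heights now [0 0 4 0], max=4
Drop 2: L rot2 at col 1 lands with bottom-row=3; cleared 0 line(s) (total 0); column heights now [0 5 5 5], max=5
Drop 3: O rot3 at col 0 lands with bottom-row=5; cleared 0 line(s) (total 0); column heights now [7 7 5 5], max=7
Drop 4: L rot1 at col 0 lands with bottom-row=7; cleared 0 line(s) (total 0); column heights now [10 8 5 5], max=10
Drop 5: J rot2 at col 1 lands with bottom-row=7; cleared 1 line(s) (total 1); column heights now [9 8 5 8], max=9
Drop 6: L rot1 at col 1 lands with bottom-row=8; cleared 0 line(s) (total 1); column heights now [9 11 9 8], max=11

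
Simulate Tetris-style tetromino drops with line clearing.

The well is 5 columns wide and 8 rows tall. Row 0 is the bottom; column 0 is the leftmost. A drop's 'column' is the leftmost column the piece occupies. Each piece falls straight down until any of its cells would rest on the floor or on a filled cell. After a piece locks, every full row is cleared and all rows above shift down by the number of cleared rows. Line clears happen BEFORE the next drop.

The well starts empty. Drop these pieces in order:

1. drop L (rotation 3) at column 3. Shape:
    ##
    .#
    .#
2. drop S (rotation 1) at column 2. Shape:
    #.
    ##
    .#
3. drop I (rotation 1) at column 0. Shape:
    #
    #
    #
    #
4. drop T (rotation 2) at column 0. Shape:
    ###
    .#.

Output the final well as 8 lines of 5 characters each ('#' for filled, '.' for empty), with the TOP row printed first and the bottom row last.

Answer: .....
###..
.##..
..##.
#..#.
#..##
#...#
#...#

Derivation:
Drop 1: L rot3 at col 3 lands with bottom-row=0; cleared 0 line(s) (total 0); column heights now [0 0 0 3 3], max=3
Drop 2: S rot1 at col 2 lands with bottom-row=3; cleared 0 line(s) (total 0); column heights now [0 0 6 5 3], max=6
Drop 3: I rot1 at col 0 lands with bottom-row=0; cleared 0 line(s) (total 0); column heights now [4 0 6 5 3], max=6
Drop 4: T rot2 at col 0 lands with bottom-row=5; cleared 0 line(s) (total 0); column heights now [7 7 7 5 3], max=7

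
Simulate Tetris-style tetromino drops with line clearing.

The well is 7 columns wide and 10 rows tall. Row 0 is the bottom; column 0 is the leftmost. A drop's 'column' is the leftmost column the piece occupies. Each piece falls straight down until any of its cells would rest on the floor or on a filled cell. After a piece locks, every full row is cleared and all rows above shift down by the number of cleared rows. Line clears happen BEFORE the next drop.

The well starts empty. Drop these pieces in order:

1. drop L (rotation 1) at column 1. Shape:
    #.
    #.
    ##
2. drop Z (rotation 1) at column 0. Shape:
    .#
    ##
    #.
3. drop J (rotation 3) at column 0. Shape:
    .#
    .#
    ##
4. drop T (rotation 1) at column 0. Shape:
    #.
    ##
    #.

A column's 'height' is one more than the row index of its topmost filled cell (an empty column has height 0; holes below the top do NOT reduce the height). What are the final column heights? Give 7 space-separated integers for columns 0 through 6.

Answer: 10 9 1 0 0 0 0

Derivation:
Drop 1: L rot1 at col 1 lands with bottom-row=0; cleared 0 line(s) (total 0); column heights now [0 3 1 0 0 0 0], max=3
Drop 2: Z rot1 at col 0 lands with bottom-row=2; cleared 0 line(s) (total 0); column heights now [4 5 1 0 0 0 0], max=5
Drop 3: J rot3 at col 0 lands with bottom-row=5; cleared 0 line(s) (total 0); column heights now [6 8 1 0 0 0 0], max=8
Drop 4: T rot1 at col 0 lands with bottom-row=7; cleared 0 line(s) (total 0); column heights now [10 9 1 0 0 0 0], max=10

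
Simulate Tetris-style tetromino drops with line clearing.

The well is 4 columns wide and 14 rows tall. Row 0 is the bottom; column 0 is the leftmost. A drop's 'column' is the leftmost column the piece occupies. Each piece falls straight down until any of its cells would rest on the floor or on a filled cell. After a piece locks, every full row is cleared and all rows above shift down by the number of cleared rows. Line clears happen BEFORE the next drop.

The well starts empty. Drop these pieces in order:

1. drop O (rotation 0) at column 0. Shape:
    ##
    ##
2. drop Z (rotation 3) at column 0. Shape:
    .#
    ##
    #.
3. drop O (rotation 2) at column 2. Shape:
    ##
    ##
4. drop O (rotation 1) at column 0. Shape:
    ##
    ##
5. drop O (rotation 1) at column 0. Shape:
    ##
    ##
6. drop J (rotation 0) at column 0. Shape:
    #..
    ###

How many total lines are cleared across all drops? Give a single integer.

Answer: 2

Derivation:
Drop 1: O rot0 at col 0 lands with bottom-row=0; cleared 0 line(s) (total 0); column heights now [2 2 0 0], max=2
Drop 2: Z rot3 at col 0 lands with bottom-row=2; cleared 0 line(s) (total 0); column heights now [4 5 0 0], max=5
Drop 3: O rot2 at col 2 lands with bottom-row=0; cleared 2 line(s) (total 2); column heights now [2 3 0 0], max=3
Drop 4: O rot1 at col 0 lands with bottom-row=3; cleared 0 line(s) (total 2); column heights now [5 5 0 0], max=5
Drop 5: O rot1 at col 0 lands with bottom-row=5; cleared 0 line(s) (total 2); column heights now [7 7 0 0], max=7
Drop 6: J rot0 at col 0 lands with bottom-row=7; cleared 0 line(s) (total 2); column heights now [9 8 8 0], max=9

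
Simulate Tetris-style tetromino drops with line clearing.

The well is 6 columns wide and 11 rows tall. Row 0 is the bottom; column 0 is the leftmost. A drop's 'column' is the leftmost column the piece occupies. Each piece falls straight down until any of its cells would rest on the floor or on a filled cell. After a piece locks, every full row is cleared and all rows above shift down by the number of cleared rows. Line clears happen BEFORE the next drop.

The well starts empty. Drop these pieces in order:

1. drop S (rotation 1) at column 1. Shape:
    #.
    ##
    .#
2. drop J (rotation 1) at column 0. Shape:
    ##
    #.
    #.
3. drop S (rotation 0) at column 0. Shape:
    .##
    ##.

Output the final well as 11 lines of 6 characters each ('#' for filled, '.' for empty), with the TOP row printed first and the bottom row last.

Answer: ......
......
......
......
......
.##...
##....
##....
##....
###...
..#...

Derivation:
Drop 1: S rot1 at col 1 lands with bottom-row=0; cleared 0 line(s) (total 0); column heights now [0 3 2 0 0 0], max=3
Drop 2: J rot1 at col 0 lands with bottom-row=1; cleared 0 line(s) (total 0); column heights now [4 4 2 0 0 0], max=4
Drop 3: S rot0 at col 0 lands with bottom-row=4; cleared 0 line(s) (total 0); column heights now [5 6 6 0 0 0], max=6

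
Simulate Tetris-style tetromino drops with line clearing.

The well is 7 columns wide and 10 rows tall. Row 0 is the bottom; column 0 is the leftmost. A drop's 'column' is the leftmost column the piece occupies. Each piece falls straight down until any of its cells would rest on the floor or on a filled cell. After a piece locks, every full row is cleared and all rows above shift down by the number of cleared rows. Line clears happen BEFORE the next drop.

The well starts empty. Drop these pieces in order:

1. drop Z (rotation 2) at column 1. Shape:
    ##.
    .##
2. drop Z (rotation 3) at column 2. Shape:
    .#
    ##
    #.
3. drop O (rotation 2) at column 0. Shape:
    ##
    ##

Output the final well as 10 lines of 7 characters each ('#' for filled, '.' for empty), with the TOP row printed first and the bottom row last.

Answer: .......
.......
.......
.......
.......
...#...
####...
###....
.##....
..##...

Derivation:
Drop 1: Z rot2 at col 1 lands with bottom-row=0; cleared 0 line(s) (total 0); column heights now [0 2 2 1 0 0 0], max=2
Drop 2: Z rot3 at col 2 lands with bottom-row=2; cleared 0 line(s) (total 0); column heights now [0 2 4 5 0 0 0], max=5
Drop 3: O rot2 at col 0 lands with bottom-row=2; cleared 0 line(s) (total 0); column heights now [4 4 4 5 0 0 0], max=5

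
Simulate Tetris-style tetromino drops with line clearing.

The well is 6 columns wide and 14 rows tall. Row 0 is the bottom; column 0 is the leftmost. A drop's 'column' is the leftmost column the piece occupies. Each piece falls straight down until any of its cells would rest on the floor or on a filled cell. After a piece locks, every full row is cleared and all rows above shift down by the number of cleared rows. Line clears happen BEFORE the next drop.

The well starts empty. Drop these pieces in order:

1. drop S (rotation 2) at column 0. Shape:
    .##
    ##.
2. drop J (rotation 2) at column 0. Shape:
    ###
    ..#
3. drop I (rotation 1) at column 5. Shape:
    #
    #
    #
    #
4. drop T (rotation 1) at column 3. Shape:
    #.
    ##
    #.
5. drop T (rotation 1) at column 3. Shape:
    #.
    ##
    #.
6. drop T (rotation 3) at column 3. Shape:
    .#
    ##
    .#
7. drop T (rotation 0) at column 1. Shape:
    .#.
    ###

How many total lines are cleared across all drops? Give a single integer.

Drop 1: S rot2 at col 0 lands with bottom-row=0; cleared 0 line(s) (total 0); column heights now [1 2 2 0 0 0], max=2
Drop 2: J rot2 at col 0 lands with bottom-row=2; cleared 0 line(s) (total 0); column heights now [4 4 4 0 0 0], max=4
Drop 3: I rot1 at col 5 lands with bottom-row=0; cleared 0 line(s) (total 0); column heights now [4 4 4 0 0 4], max=4
Drop 4: T rot1 at col 3 lands with bottom-row=0; cleared 0 line(s) (total 0); column heights now [4 4 4 3 2 4], max=4
Drop 5: T rot1 at col 3 lands with bottom-row=3; cleared 0 line(s) (total 0); column heights now [4 4 4 6 5 4], max=6
Drop 6: T rot3 at col 3 lands with bottom-row=5; cleared 0 line(s) (total 0); column heights now [4 4 4 7 8 4], max=8
Drop 7: T rot0 at col 1 lands with bottom-row=7; cleared 0 line(s) (total 0); column heights now [4 8 9 8 8 4], max=9

Answer: 0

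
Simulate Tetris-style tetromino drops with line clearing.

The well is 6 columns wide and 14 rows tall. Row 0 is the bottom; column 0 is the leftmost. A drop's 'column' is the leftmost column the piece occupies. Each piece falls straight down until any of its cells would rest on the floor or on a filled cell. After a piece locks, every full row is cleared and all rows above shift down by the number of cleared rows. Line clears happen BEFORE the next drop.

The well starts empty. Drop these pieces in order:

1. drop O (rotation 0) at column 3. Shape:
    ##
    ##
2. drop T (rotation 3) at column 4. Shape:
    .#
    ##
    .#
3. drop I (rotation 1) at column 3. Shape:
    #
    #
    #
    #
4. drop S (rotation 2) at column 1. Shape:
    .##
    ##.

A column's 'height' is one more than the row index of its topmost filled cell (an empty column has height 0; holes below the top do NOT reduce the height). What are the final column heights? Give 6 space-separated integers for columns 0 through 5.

Answer: 0 6 7 7 3 4

Derivation:
Drop 1: O rot0 at col 3 lands with bottom-row=0; cleared 0 line(s) (total 0); column heights now [0 0 0 2 2 0], max=2
Drop 2: T rot3 at col 4 lands with bottom-row=1; cleared 0 line(s) (total 0); column heights now [0 0 0 2 3 4], max=4
Drop 3: I rot1 at col 3 lands with bottom-row=2; cleared 0 line(s) (total 0); column heights now [0 0 0 6 3 4], max=6
Drop 4: S rot2 at col 1 lands with bottom-row=5; cleared 0 line(s) (total 0); column heights now [0 6 7 7 3 4], max=7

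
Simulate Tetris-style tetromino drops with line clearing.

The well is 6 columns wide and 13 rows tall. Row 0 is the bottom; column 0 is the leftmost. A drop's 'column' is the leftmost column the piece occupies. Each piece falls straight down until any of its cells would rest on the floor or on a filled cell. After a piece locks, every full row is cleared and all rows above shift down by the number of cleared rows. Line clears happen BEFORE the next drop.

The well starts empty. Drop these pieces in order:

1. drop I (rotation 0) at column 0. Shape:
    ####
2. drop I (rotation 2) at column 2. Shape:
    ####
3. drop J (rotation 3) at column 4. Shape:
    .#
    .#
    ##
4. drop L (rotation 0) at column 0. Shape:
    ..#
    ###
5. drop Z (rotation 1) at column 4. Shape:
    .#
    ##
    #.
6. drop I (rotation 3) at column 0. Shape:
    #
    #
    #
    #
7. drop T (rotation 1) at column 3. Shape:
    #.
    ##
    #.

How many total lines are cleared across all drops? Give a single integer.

Answer: 0

Derivation:
Drop 1: I rot0 at col 0 lands with bottom-row=0; cleared 0 line(s) (total 0); column heights now [1 1 1 1 0 0], max=1
Drop 2: I rot2 at col 2 lands with bottom-row=1; cleared 0 line(s) (total 0); column heights now [1 1 2 2 2 2], max=2
Drop 3: J rot3 at col 4 lands with bottom-row=2; cleared 0 line(s) (total 0); column heights now [1 1 2 2 3 5], max=5
Drop 4: L rot0 at col 0 lands with bottom-row=2; cleared 0 line(s) (total 0); column heights now [3 3 4 2 3 5], max=5
Drop 5: Z rot1 at col 4 lands with bottom-row=4; cleared 0 line(s) (total 0); column heights now [3 3 4 2 6 7], max=7
Drop 6: I rot3 at col 0 lands with bottom-row=3; cleared 0 line(s) (total 0); column heights now [7 3 4 2 6 7], max=7
Drop 7: T rot1 at col 3 lands with bottom-row=5; cleared 0 line(s) (total 0); column heights now [7 3 4 8 7 7], max=8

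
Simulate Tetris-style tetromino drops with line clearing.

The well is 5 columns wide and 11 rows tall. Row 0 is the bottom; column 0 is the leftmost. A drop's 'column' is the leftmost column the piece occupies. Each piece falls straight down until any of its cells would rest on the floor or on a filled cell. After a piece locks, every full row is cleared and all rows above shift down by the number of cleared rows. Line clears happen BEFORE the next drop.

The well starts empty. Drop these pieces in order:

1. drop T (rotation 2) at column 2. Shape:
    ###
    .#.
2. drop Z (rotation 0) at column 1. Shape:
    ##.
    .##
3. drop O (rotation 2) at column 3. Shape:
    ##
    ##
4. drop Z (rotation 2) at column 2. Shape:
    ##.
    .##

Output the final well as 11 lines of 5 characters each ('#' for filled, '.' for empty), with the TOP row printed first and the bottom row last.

Answer: .....
.....
.....
.....
..##.
...##
...##
.####
..##.
..###
...#.

Derivation:
Drop 1: T rot2 at col 2 lands with bottom-row=0; cleared 0 line(s) (total 0); column heights now [0 0 2 2 2], max=2
Drop 2: Z rot0 at col 1 lands with bottom-row=2; cleared 0 line(s) (total 0); column heights now [0 4 4 3 2], max=4
Drop 3: O rot2 at col 3 lands with bottom-row=3; cleared 0 line(s) (total 0); column heights now [0 4 4 5 5], max=5
Drop 4: Z rot2 at col 2 lands with bottom-row=5; cleared 0 line(s) (total 0); column heights now [0 4 7 7 6], max=7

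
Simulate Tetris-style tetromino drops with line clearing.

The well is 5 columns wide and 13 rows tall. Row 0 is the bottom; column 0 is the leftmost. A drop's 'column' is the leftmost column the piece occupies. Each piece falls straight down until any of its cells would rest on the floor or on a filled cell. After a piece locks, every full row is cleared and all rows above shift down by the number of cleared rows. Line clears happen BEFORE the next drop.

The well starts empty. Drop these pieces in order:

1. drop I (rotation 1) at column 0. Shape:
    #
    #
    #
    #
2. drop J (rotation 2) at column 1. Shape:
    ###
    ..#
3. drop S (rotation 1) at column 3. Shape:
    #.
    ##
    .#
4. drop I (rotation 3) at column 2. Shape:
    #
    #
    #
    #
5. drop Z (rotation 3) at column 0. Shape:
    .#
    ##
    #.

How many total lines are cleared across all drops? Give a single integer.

Drop 1: I rot1 at col 0 lands with bottom-row=0; cleared 0 line(s) (total 0); column heights now [4 0 0 0 0], max=4
Drop 2: J rot2 at col 1 lands with bottom-row=0; cleared 0 line(s) (total 0); column heights now [4 2 2 2 0], max=4
Drop 3: S rot1 at col 3 lands with bottom-row=1; cleared 1 line(s) (total 1); column heights now [3 0 0 3 2], max=3
Drop 4: I rot3 at col 2 lands with bottom-row=0; cleared 0 line(s) (total 1); column heights now [3 0 4 3 2], max=4
Drop 5: Z rot3 at col 0 lands with bottom-row=3; cleared 0 line(s) (total 1); column heights now [5 6 4 3 2], max=6

Answer: 1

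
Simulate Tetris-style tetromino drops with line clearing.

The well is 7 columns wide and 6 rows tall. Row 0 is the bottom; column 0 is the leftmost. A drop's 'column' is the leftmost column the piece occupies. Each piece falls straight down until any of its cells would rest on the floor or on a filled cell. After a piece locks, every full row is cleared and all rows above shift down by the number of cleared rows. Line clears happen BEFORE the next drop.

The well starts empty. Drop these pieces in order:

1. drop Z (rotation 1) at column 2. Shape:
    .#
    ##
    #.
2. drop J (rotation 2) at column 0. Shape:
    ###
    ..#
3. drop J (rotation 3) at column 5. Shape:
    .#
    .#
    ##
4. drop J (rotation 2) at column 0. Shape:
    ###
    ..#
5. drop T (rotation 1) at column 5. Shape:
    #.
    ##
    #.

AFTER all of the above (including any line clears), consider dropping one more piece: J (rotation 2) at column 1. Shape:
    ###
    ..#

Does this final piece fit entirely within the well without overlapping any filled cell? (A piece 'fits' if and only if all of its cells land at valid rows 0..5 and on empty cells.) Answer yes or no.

Drop 1: Z rot1 at col 2 lands with bottom-row=0; cleared 0 line(s) (total 0); column heights now [0 0 2 3 0 0 0], max=3
Drop 2: J rot2 at col 0 lands with bottom-row=2; cleared 0 line(s) (total 0); column heights now [4 4 4 3 0 0 0], max=4
Drop 3: J rot3 at col 5 lands with bottom-row=0; cleared 0 line(s) (total 0); column heights now [4 4 4 3 0 1 3], max=4
Drop 4: J rot2 at col 0 lands with bottom-row=4; cleared 0 line(s) (total 0); column heights now [6 6 6 3 0 1 3], max=6
Drop 5: T rot1 at col 5 lands with bottom-row=2; cleared 0 line(s) (total 0); column heights now [6 6 6 3 0 5 4], max=6
Test piece J rot2 at col 1 (width 3): heights before test = [6 6 6 3 0 5 4]; fits = False

Answer: no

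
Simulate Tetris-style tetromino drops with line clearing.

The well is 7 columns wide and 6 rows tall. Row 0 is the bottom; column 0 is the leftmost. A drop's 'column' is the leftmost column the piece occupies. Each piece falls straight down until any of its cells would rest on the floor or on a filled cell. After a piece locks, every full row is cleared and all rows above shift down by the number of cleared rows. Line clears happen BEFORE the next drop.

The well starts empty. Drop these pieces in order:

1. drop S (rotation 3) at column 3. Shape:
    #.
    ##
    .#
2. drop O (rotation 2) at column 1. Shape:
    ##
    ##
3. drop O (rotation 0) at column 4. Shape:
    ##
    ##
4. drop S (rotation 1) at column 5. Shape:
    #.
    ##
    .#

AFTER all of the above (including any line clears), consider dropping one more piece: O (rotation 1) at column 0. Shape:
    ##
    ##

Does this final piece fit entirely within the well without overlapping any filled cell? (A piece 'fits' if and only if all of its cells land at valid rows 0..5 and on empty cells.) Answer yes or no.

Answer: yes

Derivation:
Drop 1: S rot3 at col 3 lands with bottom-row=0; cleared 0 line(s) (total 0); column heights now [0 0 0 3 2 0 0], max=3
Drop 2: O rot2 at col 1 lands with bottom-row=0; cleared 0 line(s) (total 0); column heights now [0 2 2 3 2 0 0], max=3
Drop 3: O rot0 at col 4 lands with bottom-row=2; cleared 0 line(s) (total 0); column heights now [0 2 2 3 4 4 0], max=4
Drop 4: S rot1 at col 5 lands with bottom-row=3; cleared 0 line(s) (total 0); column heights now [0 2 2 3 4 6 5], max=6
Test piece O rot1 at col 0 (width 2): heights before test = [0 2 2 3 4 6 5]; fits = True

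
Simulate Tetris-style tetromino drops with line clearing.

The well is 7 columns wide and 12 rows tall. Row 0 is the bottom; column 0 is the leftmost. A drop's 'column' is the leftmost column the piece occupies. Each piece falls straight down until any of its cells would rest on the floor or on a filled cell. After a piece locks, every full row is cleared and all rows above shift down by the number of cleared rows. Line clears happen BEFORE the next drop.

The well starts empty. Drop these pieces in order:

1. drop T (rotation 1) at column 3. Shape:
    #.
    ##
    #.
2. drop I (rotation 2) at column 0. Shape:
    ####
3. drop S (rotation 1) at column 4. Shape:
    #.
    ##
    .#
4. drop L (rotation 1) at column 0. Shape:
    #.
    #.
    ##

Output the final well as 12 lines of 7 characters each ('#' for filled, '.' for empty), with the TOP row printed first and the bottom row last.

Drop 1: T rot1 at col 3 lands with bottom-row=0; cleared 0 line(s) (total 0); column heights now [0 0 0 3 2 0 0], max=3
Drop 2: I rot2 at col 0 lands with bottom-row=3; cleared 0 line(s) (total 0); column heights now [4 4 4 4 2 0 0], max=4
Drop 3: S rot1 at col 4 lands with bottom-row=1; cleared 0 line(s) (total 0); column heights now [4 4 4 4 4 3 0], max=4
Drop 4: L rot1 at col 0 lands with bottom-row=4; cleared 0 line(s) (total 0); column heights now [7 5 4 4 4 3 0], max=7

Answer: .......
.......
.......
.......
.......
#......
#......
##.....
#####..
...###.
...###.
...#...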